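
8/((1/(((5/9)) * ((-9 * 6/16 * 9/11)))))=-135/11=-12.27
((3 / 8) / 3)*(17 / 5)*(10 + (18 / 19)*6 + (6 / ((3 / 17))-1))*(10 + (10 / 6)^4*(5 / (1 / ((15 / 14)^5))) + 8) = 122584888515 / 81749248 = 1499.52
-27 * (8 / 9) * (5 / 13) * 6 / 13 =-720 / 169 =-4.26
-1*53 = -53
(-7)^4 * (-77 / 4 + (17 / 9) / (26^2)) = -70289275 / 1521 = -46212.54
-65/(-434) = 65/434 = 0.15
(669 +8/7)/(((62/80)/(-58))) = -10883120/217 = -50152.63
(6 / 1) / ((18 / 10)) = 10 / 3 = 3.33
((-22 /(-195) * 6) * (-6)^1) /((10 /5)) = -132 /65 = -2.03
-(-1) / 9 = 1 / 9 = 0.11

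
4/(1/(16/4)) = 16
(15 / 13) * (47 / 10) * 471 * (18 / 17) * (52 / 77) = 2390796 / 1309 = 1826.43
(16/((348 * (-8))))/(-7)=1/1218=0.00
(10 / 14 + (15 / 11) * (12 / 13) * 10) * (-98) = -186410 / 143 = -1303.57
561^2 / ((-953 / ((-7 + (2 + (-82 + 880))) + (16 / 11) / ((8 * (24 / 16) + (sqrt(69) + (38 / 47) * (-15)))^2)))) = -643950362566161057 / 2458865819825- 63370236864 * sqrt(69) / 2458865819825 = -261889.40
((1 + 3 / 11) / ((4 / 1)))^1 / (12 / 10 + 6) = 35 / 792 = 0.04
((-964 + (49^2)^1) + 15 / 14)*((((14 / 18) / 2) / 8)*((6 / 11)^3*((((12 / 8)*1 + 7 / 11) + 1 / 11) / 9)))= 328839 / 117128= 2.81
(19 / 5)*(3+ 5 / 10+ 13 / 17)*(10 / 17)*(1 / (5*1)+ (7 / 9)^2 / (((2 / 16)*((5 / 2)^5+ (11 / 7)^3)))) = 61593417637 / 26088558003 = 2.36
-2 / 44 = -1 / 22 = -0.05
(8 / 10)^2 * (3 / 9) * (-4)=-64 / 75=-0.85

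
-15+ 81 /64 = -879 /64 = -13.73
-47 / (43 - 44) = 47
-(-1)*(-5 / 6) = -5 / 6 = -0.83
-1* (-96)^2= -9216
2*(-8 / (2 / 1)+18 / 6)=-2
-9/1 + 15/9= -22/3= -7.33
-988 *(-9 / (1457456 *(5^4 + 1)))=171 / 17545528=0.00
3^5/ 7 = 34.71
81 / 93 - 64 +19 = -1368 / 31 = -44.13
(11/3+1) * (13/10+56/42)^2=43687/1350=32.36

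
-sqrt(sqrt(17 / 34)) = -2^(3 / 4) / 2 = -0.84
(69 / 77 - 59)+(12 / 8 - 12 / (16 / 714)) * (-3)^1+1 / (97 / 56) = 11535672 / 7469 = 1544.47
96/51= 32/17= 1.88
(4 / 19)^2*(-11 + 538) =8432 / 361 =23.36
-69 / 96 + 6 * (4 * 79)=60649 / 32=1895.28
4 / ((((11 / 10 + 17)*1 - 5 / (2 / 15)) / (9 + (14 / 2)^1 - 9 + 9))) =-320 / 97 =-3.30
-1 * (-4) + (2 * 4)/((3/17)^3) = 39412/27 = 1459.70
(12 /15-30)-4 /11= -1626 /55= -29.56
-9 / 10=-0.90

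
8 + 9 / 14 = 121 / 14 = 8.64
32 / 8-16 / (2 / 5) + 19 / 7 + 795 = 5332 / 7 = 761.71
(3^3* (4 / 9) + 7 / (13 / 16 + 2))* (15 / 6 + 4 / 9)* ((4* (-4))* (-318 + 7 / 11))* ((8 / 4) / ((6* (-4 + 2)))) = -36104.75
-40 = -40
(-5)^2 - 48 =-23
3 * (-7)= -21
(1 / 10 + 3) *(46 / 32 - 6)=-2263 / 160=-14.14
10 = 10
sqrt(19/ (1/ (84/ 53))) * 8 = 16 * sqrt(21147)/ 53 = 43.90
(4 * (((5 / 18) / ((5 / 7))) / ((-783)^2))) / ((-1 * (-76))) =7 / 209676438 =0.00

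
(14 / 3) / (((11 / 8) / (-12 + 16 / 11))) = -35.79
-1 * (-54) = 54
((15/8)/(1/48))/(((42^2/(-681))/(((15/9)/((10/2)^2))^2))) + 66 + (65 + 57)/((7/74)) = 1992673/1470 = 1355.56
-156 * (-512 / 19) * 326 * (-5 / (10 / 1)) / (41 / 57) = -39057408 / 41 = -952619.71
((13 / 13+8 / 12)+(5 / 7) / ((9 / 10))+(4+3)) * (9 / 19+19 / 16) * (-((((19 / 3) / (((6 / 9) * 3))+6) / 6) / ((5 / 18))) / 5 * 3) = -165539 / 3192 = -51.86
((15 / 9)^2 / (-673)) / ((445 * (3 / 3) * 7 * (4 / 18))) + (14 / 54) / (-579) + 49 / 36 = 35674197385 / 26218354428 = 1.36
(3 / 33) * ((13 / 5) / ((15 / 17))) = 221 / 825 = 0.27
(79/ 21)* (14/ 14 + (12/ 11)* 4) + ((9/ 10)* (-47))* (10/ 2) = -88391/ 462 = -191.32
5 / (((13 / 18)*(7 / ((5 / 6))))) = 0.82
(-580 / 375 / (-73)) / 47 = 116 / 257325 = 0.00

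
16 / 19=0.84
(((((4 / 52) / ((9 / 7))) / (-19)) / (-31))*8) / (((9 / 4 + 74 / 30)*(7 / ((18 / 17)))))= 0.00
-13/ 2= -6.50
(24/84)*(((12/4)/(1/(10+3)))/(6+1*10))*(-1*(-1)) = 39/56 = 0.70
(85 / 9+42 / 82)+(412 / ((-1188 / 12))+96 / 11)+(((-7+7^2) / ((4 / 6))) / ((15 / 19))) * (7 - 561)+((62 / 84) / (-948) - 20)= -1323272814907 / 29928360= -44214.68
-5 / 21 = -0.24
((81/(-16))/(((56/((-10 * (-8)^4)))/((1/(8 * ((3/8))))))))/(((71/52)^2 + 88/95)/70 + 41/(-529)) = -11740854528000/358033537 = -32792.61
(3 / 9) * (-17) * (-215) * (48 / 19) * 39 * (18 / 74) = 20526480 / 703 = 29198.41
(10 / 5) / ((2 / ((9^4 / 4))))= 6561 / 4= 1640.25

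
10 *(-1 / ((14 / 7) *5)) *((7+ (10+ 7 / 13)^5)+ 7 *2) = -48269521610 / 371293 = -130003.86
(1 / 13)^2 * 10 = 10 / 169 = 0.06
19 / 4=4.75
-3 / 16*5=-15 / 16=-0.94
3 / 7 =0.43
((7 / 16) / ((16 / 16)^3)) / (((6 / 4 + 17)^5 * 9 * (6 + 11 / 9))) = 14 / 4507357205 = 0.00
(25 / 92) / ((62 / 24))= 75 / 713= 0.11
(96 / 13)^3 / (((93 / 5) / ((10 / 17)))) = 14745600 / 1157819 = 12.74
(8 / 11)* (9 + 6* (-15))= -648 / 11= -58.91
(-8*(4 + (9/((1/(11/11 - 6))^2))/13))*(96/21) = -70912/91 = -779.25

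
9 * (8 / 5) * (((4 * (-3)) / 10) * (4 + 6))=-864 / 5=-172.80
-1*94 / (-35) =94 / 35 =2.69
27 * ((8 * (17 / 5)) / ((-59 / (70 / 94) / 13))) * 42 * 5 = -70171920 / 2773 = -25305.42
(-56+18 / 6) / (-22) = 2.41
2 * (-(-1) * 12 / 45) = 8 / 15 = 0.53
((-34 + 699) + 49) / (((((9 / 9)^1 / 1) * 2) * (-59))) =-357 / 59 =-6.05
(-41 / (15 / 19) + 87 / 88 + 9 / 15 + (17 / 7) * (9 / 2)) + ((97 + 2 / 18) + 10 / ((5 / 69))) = 1084933 / 5544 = 195.69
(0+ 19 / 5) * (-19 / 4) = -361 / 20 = -18.05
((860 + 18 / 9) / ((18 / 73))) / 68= 31463 / 612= 51.41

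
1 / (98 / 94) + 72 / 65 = 6583 / 3185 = 2.07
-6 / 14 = -3 / 7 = -0.43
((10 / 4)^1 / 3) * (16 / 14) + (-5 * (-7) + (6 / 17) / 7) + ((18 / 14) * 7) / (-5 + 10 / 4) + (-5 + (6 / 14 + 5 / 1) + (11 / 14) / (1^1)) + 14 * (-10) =-379787 / 3570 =-106.38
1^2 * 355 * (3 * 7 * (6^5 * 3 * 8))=1391281920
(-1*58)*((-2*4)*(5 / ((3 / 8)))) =18560 / 3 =6186.67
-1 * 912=-912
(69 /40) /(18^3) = 23 /77760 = 0.00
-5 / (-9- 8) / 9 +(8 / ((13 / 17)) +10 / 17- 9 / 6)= 38119 / 3978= 9.58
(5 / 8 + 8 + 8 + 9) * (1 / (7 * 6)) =205 / 336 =0.61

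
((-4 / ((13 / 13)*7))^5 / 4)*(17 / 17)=-256 / 16807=-0.02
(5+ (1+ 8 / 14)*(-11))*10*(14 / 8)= -215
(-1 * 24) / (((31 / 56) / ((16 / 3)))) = -7168 / 31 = -231.23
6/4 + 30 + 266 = 595/2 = 297.50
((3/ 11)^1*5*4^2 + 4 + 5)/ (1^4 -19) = -1.71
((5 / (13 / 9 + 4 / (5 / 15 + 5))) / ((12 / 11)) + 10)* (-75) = -71625 / 79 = -906.65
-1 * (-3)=3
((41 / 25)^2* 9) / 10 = 15129 / 6250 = 2.42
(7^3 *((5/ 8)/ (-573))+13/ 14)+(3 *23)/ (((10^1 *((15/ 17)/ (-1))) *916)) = 50142587/ 91851900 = 0.55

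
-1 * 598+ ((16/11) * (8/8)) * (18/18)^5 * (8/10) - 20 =-33926/55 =-616.84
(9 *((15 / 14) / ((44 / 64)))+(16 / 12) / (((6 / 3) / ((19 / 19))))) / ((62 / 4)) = 6788 / 7161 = 0.95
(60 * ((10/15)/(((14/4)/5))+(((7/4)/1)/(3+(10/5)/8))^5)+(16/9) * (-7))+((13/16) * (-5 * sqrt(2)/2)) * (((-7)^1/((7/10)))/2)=325 * sqrt(2)/32+1109091548/23391459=61.78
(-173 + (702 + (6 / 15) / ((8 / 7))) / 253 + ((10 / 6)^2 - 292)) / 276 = -1902107 / 1142640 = -1.66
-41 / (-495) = 41 / 495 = 0.08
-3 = -3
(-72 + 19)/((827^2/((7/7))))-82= -56082231/683929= -82.00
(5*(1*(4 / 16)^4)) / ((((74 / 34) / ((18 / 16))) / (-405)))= -309825 / 75776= -4.09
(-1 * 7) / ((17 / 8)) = -56 / 17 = -3.29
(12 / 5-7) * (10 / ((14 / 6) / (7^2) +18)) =-966 / 379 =-2.55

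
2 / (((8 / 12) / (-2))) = -6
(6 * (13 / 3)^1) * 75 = 1950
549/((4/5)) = 2745/4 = 686.25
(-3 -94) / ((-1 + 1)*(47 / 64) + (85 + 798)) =-97 / 883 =-0.11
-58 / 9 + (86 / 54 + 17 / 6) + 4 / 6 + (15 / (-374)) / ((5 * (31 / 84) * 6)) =-424315 / 313038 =-1.36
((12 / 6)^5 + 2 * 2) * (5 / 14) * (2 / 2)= 90 / 7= 12.86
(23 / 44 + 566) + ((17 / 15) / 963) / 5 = 566.52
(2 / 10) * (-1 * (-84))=84 / 5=16.80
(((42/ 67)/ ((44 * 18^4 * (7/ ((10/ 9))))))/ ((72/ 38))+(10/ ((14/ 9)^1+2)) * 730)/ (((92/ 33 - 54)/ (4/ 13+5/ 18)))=-470053421044643/ 20026261442304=-23.47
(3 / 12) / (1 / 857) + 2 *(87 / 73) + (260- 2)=138593 / 292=474.63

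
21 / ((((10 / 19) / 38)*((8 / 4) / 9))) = 68229 / 10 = 6822.90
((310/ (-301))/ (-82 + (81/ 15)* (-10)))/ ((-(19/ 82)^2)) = -260555/ 1847237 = -0.14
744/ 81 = 248/ 27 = 9.19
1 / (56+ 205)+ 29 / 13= 7582 / 3393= 2.23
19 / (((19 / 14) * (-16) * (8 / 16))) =-7 / 4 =-1.75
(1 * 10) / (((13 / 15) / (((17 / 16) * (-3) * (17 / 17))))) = -3825 / 104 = -36.78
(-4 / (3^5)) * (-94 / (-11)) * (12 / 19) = -1504 / 16929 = -0.09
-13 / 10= -1.30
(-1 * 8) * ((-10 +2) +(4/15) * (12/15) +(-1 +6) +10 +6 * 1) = -7928/75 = -105.71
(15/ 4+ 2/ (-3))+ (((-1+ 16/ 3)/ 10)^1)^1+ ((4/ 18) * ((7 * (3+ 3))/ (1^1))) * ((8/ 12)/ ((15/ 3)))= 857/ 180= 4.76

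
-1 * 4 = -4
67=67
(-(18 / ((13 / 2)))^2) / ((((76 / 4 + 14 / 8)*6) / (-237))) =204768 / 14027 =14.60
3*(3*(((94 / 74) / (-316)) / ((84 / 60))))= -0.03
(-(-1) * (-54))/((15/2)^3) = -16/125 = -0.13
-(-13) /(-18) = -13 /18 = -0.72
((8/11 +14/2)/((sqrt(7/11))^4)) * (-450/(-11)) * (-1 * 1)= -780.61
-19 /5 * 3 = -57 /5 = -11.40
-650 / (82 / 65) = -21125 / 41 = -515.24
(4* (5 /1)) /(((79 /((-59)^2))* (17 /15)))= 1044300 /1343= 777.59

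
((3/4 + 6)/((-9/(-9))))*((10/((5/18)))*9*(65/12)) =47385/4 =11846.25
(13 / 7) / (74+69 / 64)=832 / 33635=0.02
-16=-16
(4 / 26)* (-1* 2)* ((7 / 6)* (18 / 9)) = -28 / 39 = -0.72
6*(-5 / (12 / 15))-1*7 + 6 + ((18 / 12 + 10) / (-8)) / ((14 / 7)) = -1255 / 32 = -39.22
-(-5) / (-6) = -5 / 6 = -0.83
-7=-7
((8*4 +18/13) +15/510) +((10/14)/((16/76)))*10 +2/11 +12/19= 22036401/323323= 68.16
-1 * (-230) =230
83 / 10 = 8.30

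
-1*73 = -73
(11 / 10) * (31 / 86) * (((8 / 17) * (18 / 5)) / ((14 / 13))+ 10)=1174063 / 255850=4.59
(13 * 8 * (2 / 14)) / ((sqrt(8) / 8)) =42.02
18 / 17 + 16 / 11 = 470 / 187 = 2.51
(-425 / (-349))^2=180625 / 121801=1.48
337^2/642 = 113569/642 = 176.90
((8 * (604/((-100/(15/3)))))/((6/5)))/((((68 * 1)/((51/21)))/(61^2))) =-561871/21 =-26755.76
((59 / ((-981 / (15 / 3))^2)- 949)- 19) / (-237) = 931563973 / 228079557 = 4.08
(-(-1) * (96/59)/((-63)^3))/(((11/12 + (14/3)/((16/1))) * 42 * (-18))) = 64/8984438757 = 0.00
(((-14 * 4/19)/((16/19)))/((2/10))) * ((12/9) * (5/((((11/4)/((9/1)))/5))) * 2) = -42000/11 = -3818.18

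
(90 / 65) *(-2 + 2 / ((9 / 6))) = -12 / 13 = -0.92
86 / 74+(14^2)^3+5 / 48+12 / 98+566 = 655299717305 / 87024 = 7530103.39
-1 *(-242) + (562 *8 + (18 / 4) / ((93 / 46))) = 146947 / 31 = 4740.23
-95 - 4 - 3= -102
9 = 9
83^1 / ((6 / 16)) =664 / 3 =221.33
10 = 10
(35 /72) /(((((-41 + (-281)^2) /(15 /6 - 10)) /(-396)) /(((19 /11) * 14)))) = 13965 /31568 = 0.44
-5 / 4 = -1.25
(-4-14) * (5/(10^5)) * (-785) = 1413/2000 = 0.71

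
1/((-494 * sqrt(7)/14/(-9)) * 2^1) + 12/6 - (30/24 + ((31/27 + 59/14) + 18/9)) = -4999/756 + 9 * sqrt(7)/494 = -6.56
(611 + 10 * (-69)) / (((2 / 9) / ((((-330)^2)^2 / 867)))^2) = -24998913189233775000000 / 83521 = -299312905607377485.90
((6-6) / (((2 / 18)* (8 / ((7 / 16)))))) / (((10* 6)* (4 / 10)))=0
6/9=2/3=0.67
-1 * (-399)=399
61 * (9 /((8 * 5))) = 13.72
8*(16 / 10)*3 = 192 / 5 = 38.40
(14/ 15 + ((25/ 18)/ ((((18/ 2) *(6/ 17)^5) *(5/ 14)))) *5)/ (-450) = -1245314203/ 1417176000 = -0.88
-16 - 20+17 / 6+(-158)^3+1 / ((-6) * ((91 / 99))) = -1076806280 / 273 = -3944345.35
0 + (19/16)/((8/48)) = 57/8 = 7.12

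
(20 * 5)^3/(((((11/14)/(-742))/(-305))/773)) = 2449126820000000/11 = 222647892727272.73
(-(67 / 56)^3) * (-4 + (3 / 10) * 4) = 300763 / 62720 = 4.80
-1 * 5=-5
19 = 19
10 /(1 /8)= 80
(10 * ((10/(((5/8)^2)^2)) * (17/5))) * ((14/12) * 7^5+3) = 16386777088/375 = 43698072.23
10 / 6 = 5 / 3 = 1.67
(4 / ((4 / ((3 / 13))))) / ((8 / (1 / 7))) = 3 / 728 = 0.00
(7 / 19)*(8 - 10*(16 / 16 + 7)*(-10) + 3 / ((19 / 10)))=107674 / 361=298.27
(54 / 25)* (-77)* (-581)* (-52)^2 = 6532317792 / 25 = 261292711.68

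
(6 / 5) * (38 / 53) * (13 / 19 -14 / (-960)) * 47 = 299531 / 10600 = 28.26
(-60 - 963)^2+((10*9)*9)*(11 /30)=1046826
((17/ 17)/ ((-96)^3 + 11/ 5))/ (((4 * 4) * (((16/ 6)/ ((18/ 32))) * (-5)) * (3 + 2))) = 27/ 45298370560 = 0.00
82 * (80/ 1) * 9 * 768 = 45342720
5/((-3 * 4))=-0.42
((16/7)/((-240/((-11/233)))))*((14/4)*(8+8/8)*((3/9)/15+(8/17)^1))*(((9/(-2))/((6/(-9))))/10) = 0.00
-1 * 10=-10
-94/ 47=-2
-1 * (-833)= 833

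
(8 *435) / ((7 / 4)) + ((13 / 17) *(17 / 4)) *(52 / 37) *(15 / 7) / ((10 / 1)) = 1030587 / 518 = 1989.55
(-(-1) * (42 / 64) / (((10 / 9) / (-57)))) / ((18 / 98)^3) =-15647317 / 2880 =-5433.10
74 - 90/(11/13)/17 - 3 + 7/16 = 195021/2992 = 65.18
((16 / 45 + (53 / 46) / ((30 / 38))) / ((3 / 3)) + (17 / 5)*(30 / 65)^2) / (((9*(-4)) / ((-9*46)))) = 888301 / 30420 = 29.20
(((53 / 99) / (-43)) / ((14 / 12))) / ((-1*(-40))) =-53 / 198660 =-0.00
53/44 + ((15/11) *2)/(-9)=119/132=0.90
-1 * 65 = -65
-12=-12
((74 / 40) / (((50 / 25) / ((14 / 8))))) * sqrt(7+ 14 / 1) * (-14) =-1813 * sqrt(21) / 80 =-103.85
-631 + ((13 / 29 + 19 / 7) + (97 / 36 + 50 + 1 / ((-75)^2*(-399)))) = -149737040741 / 260347500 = -575.14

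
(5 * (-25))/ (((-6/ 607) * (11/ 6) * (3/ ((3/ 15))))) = 15175/ 33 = 459.85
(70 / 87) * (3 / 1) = 2.41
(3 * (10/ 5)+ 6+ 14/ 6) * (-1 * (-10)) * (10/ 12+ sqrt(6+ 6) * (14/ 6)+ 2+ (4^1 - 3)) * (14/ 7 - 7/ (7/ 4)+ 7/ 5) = -1204 * sqrt(3)/ 3 - 989/ 3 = -1024.80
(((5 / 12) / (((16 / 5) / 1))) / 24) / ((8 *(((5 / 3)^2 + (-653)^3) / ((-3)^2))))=-225 / 10264599216128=-0.00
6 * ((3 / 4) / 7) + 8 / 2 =65 / 14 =4.64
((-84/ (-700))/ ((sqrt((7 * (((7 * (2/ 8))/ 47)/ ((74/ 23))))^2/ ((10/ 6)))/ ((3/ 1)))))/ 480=0.01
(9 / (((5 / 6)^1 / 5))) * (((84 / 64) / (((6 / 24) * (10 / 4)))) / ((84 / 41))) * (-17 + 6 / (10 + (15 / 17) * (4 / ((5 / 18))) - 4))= -244647 / 265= -923.20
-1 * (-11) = 11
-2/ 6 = -1/ 3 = -0.33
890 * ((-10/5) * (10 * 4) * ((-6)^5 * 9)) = 4982860800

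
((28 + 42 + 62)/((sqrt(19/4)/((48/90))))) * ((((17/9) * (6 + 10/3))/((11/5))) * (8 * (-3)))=-243712 * sqrt(19)/171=-6212.37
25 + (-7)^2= 74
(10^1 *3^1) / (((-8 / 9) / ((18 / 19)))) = -1215 / 38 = -31.97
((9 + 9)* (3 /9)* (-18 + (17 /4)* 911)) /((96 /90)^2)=10405125 /512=20322.51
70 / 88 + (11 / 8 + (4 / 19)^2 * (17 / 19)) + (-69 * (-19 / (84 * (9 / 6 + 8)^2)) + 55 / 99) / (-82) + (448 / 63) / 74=14724788823 / 6409543448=2.30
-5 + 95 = 90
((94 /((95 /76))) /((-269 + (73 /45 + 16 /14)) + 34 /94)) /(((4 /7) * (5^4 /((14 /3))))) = -9092244 /2460158125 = -0.00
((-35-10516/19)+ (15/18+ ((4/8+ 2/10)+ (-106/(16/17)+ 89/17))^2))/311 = 284523052657/8196964800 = 34.71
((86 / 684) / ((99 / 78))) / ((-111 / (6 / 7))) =-1118 / 1461537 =-0.00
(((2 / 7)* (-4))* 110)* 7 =-880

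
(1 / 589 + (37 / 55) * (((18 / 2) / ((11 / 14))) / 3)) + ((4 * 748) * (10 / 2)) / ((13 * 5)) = 1078091083 / 4632485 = 232.72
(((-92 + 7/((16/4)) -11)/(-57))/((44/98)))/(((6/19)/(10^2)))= 55125/44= 1252.84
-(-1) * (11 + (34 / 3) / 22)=380 / 33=11.52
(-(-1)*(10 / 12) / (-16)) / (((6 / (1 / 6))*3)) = -5 / 10368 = -0.00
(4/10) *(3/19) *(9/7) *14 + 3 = 393/95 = 4.14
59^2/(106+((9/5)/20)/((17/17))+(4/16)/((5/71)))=87025/2741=31.75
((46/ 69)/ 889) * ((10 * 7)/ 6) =10/ 1143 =0.01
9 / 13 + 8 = 113 / 13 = 8.69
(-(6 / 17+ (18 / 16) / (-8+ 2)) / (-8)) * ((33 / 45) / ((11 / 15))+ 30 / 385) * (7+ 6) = 48555 / 167552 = 0.29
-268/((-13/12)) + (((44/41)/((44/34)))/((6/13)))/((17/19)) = 249.39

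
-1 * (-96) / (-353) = -96 / 353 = -0.27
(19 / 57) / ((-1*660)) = -1 / 1980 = -0.00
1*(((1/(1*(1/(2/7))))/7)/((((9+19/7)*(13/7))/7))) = 0.01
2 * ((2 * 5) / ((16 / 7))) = 35 / 4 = 8.75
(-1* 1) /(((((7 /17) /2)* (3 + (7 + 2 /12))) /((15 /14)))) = -1530 /2989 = -0.51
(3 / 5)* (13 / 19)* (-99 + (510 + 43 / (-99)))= 528398 / 3135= 168.55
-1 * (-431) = 431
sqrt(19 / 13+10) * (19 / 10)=19 * sqrt(1937) / 130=6.43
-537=-537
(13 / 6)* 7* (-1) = -91 / 6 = -15.17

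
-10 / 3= -3.33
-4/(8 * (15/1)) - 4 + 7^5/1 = 504089/30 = 16802.97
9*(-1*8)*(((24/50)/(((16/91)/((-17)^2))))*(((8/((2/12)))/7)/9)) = -1082016/25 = -43280.64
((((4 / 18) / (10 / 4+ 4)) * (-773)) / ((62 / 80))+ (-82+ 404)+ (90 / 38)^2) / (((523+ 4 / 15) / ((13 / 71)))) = 1921529645 / 18709527867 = 0.10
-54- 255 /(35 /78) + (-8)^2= -3908 /7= -558.29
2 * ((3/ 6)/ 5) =1/ 5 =0.20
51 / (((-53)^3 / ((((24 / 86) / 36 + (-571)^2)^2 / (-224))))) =1074025924291775 / 6606565752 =162569.47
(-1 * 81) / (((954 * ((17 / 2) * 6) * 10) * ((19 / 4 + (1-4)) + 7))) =-3 / 157675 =-0.00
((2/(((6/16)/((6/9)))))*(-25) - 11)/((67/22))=-19778/603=-32.80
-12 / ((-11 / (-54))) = -648 / 11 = -58.91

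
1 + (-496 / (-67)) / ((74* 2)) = 2603 / 2479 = 1.05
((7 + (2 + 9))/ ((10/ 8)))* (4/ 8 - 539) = -38772/ 5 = -7754.40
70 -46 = 24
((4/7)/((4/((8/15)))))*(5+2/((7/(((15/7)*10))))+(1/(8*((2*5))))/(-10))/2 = 145317/343000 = 0.42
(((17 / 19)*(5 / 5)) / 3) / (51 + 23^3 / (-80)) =-1360 / 460959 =-0.00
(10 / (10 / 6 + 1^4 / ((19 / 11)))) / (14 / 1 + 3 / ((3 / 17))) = 285 / 1984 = 0.14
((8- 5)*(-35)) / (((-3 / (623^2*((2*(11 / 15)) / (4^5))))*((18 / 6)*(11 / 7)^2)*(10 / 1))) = 133128247 / 506880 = 262.64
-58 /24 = -29 /12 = -2.42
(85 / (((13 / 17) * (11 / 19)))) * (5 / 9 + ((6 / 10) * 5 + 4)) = 1866940 / 1287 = 1450.61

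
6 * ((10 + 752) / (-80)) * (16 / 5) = -4572 / 25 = -182.88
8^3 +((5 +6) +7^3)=866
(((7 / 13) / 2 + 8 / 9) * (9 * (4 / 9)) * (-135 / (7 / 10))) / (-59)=15.14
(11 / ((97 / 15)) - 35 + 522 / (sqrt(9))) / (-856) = -1706 / 10379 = -0.16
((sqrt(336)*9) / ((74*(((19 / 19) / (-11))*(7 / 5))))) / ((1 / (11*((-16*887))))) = 154550880*sqrt(21) / 259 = 2734521.65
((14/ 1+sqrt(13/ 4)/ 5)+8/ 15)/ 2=sqrt(13)/ 20+109/ 15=7.45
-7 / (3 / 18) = -42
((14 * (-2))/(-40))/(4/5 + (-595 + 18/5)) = -7/5906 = -0.00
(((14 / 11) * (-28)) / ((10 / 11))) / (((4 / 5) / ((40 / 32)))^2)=-6125 / 64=-95.70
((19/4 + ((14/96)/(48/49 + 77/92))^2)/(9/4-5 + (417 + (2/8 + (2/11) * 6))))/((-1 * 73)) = -505241940335/3222595664965368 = -0.00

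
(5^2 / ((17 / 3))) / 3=25 / 17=1.47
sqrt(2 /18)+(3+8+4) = 46 /3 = 15.33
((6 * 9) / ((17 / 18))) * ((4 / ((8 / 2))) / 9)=108 / 17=6.35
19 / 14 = 1.36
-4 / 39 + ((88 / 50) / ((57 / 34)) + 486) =9020698 / 18525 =486.95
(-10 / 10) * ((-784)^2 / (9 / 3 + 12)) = -614656 / 15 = -40977.07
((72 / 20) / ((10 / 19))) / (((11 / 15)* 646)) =27 / 1870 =0.01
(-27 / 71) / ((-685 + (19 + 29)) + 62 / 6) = 81 / 133480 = 0.00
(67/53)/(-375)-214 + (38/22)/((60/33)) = -16937743/79500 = -213.05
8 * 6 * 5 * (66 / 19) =15840 / 19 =833.68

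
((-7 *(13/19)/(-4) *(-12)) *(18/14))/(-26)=27/38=0.71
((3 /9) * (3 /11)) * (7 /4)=7 /44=0.16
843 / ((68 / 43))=533.07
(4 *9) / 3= 12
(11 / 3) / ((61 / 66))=3.97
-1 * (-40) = 40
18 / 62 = 9 / 31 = 0.29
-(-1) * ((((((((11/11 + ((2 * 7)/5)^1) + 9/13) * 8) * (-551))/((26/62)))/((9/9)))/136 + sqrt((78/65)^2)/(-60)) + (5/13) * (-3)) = -50045143/143650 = -348.38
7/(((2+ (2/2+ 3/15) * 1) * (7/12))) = 15/4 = 3.75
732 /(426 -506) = -183 /20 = -9.15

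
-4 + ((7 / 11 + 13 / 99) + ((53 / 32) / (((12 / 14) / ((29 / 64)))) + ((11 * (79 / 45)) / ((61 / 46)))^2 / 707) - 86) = -21135846857804419 / 240025147084800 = -88.06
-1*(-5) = 5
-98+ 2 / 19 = -1860 / 19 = -97.89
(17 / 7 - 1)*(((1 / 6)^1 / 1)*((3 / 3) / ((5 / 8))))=8 / 21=0.38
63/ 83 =0.76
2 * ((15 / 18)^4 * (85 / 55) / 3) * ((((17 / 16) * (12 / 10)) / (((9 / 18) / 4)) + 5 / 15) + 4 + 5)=622625 / 64152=9.71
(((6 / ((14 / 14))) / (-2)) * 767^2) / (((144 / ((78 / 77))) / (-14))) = 7647757 / 44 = 173812.66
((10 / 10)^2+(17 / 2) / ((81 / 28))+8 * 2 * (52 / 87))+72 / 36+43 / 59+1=2387965 / 138591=17.23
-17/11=-1.55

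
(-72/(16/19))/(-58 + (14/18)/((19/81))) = 3249/2078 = 1.56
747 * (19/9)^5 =205516217/6561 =31323.92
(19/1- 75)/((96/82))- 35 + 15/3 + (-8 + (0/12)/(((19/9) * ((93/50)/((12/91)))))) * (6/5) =-2623/30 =-87.43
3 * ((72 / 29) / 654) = 0.01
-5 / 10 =-1 / 2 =-0.50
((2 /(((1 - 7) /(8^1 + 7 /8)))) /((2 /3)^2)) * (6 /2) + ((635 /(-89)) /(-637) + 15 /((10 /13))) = -830075 /1814176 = -0.46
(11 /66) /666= 1 /3996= 0.00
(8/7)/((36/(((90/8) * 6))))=15/7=2.14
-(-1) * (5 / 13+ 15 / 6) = 75 / 26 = 2.88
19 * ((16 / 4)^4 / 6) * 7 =17024 / 3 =5674.67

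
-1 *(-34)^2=-1156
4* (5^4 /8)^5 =11641532182.69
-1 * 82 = -82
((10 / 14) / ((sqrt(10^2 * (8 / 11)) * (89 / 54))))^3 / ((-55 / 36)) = -177147 * sqrt(22) / 9672174680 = -0.00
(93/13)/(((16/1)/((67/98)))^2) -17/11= -538763657/351583232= -1.53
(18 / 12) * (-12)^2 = 216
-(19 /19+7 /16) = -23 /16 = -1.44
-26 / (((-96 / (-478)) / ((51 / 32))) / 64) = -52819 / 4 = -13204.75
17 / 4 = 4.25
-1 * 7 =-7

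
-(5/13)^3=-0.06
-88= -88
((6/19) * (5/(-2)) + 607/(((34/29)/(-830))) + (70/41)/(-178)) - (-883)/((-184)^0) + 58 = -505371794888/1178627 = -428780.09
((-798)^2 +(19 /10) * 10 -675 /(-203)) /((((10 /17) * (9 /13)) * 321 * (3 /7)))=14284969712 /1256715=11366.91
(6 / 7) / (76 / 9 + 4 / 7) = 27 / 284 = 0.10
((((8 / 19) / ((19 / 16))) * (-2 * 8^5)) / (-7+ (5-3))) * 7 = 58720256 / 1805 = 32532.00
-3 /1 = -3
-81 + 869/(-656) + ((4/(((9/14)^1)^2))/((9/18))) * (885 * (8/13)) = 10460.35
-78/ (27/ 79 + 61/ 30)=-32.84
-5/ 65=-0.08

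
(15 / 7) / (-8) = -15 / 56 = -0.27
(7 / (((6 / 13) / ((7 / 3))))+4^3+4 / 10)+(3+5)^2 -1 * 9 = 13931 / 90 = 154.79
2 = 2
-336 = -336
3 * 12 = 36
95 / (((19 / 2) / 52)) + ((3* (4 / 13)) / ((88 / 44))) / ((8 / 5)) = 27055 / 52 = 520.29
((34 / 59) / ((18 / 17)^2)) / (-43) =-4913 / 410994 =-0.01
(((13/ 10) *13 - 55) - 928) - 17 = -9831/ 10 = -983.10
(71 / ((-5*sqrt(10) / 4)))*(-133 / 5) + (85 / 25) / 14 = 17 / 70 + 18886*sqrt(10) / 125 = 478.03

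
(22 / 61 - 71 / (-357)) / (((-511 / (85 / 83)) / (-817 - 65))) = 365550 / 369599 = 0.99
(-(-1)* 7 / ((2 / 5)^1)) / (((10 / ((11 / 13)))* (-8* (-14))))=11 / 832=0.01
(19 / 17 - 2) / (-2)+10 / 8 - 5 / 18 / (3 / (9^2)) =-5.81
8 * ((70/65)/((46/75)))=4200/299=14.05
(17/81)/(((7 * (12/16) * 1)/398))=27064/1701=15.91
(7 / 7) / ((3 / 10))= 10 / 3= 3.33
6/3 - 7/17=27/17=1.59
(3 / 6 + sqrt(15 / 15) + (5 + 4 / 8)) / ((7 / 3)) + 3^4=84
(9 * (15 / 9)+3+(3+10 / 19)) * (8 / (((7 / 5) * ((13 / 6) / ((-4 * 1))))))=-392640 / 1729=-227.09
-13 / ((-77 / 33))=39 / 7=5.57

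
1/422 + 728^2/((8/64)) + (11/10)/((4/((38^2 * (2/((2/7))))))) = 4475997546/1055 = 4242651.70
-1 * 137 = -137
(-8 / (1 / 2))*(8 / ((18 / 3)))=-64 / 3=-21.33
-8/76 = -2/19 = -0.11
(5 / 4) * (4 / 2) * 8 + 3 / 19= 383 / 19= 20.16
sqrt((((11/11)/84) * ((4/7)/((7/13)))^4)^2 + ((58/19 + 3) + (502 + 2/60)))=sqrt(268813963814543417028970)/23001555990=22.54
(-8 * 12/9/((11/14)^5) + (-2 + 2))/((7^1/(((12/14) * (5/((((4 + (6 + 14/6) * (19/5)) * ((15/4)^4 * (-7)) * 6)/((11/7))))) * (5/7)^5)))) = 0.00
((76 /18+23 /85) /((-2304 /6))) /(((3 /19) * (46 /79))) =-5158937 /40538880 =-0.13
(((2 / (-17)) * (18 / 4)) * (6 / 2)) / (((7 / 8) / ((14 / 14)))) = -216 / 119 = -1.82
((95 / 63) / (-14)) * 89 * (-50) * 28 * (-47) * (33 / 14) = -1486814.63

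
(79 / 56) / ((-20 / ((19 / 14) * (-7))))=1501 / 2240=0.67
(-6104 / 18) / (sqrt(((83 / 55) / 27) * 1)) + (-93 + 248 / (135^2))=-3052 * sqrt(13695) / 249 -1694677 / 18225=-1527.37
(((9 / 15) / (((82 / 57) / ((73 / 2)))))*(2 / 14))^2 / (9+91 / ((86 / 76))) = 6700487427 / 126683522000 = 0.05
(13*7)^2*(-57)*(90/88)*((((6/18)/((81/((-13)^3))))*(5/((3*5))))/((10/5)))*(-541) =-935047583015/2376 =-393538545.04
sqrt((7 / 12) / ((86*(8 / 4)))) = sqrt(903) / 516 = 0.06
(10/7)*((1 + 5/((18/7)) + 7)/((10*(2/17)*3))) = 4.03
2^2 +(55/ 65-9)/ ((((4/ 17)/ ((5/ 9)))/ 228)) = -171034/ 39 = -4385.49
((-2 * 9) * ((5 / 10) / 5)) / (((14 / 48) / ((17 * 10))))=-7344 / 7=-1049.14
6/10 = 3/5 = 0.60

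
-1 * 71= -71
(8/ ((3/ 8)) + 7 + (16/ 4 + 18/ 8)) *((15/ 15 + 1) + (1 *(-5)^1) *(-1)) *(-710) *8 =-4125100/ 3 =-1375033.33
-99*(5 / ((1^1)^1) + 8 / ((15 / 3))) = -3267 / 5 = -653.40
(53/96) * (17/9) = 1.04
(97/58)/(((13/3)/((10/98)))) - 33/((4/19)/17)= -196900797/73892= -2664.71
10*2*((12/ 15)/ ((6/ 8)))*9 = 192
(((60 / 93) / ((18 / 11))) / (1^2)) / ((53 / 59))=0.44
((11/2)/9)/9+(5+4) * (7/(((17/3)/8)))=245131/2754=89.01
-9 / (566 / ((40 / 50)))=-18 / 1415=-0.01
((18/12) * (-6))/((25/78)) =-28.08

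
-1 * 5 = -5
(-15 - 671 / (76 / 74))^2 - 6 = 644998945 / 1444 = 446675.17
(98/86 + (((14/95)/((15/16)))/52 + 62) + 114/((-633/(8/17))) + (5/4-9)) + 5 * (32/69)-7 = 50.63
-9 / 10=-0.90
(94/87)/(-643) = -94/55941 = -0.00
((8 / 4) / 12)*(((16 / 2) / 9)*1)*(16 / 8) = 0.30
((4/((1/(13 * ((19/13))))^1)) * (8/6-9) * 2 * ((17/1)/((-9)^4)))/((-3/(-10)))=-594320/59049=-10.06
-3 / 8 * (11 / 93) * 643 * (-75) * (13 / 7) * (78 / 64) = 268950825 / 55552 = 4841.42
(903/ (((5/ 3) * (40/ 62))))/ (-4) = -83979/ 400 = -209.95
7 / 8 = 0.88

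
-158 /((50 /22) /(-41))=71258 /25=2850.32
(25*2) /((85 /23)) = 13.53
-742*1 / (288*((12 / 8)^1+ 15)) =-371 / 2376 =-0.16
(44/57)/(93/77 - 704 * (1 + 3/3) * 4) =-3388/24713547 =-0.00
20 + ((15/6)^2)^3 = 16905/64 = 264.14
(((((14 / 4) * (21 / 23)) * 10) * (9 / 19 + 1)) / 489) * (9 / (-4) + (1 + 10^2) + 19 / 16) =2742285 / 284924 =9.62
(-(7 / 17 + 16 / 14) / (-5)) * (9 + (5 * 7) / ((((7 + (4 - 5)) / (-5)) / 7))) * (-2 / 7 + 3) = -823213 / 4998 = -164.71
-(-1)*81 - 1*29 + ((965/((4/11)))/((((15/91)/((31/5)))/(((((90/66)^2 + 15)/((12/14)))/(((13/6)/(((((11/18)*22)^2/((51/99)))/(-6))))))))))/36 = -4292106415/2916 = -1471915.78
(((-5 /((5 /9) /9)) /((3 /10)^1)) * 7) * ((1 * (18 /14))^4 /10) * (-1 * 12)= 2125764 /343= 6197.56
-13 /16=-0.81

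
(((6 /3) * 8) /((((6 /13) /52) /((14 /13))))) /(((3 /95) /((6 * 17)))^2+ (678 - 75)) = 60761209600 /18873116103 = 3.22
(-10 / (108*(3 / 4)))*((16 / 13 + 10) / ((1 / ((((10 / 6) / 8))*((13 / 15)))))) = -365 / 1458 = -0.25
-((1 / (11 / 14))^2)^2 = -38416 / 14641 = -2.62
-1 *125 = -125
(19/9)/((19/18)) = 2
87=87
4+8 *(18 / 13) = 196 / 13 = 15.08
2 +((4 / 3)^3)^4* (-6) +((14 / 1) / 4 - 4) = -187.92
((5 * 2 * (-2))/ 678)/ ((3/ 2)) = -20/ 1017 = -0.02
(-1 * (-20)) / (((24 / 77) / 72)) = 4620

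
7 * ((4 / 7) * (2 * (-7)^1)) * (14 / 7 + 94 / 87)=-15008 / 87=-172.51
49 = 49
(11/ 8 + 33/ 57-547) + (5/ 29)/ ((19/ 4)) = -2402403/ 4408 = -545.01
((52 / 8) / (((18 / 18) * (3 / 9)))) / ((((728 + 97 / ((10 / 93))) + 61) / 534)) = 6.16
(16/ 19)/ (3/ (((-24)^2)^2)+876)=1769472/ 1840693267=0.00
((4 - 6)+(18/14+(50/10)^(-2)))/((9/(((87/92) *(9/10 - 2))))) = 18821/241500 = 0.08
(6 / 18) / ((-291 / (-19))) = 19 / 873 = 0.02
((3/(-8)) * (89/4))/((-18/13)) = 1157/192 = 6.03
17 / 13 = 1.31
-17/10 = -1.70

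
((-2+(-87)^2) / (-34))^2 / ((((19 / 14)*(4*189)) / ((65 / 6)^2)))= 241921341025 / 42698016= 5665.87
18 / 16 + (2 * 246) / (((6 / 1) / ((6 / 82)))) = 57 / 8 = 7.12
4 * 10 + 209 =249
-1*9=-9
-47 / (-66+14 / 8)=188 / 257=0.73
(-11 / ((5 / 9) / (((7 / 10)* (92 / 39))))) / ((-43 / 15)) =31878 / 2795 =11.41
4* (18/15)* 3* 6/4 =21.60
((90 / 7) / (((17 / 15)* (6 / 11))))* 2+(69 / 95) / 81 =12699487 / 305235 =41.61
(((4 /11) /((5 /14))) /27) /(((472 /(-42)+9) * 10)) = -196 /116325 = -0.00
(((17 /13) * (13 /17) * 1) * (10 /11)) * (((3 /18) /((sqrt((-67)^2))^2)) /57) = 5 /8443809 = 0.00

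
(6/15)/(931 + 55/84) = 168/391295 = 0.00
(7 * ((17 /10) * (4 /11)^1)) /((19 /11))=238 /95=2.51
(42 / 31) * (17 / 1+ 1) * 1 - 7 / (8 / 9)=4095 / 248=16.51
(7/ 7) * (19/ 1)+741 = 760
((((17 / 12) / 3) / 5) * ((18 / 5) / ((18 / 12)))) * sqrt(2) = 17 * sqrt(2) / 75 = 0.32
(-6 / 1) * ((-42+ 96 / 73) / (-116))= -4455 / 2117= -2.10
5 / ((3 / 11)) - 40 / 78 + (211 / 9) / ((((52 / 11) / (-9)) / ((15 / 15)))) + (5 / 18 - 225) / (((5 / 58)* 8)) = -330091 / 936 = -352.66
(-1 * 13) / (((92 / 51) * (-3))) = 221 / 92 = 2.40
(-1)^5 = -1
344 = 344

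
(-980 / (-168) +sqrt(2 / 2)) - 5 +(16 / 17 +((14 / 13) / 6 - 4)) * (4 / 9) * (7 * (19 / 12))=-442157 / 35802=-12.35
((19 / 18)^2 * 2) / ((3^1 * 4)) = 0.19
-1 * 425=-425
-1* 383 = -383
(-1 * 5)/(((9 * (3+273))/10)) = -25/1242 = -0.02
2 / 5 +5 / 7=39 / 35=1.11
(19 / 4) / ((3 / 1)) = 19 / 12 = 1.58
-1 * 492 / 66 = -82 / 11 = -7.45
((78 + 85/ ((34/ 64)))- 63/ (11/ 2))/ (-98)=-2.31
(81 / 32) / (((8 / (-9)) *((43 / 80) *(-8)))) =3645 / 5504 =0.66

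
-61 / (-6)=61 / 6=10.17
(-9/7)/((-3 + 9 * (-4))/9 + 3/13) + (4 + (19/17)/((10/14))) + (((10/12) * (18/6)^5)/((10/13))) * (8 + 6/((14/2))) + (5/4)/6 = 19075871/8160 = 2337.73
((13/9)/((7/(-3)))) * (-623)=1157/3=385.67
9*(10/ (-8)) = -45/ 4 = -11.25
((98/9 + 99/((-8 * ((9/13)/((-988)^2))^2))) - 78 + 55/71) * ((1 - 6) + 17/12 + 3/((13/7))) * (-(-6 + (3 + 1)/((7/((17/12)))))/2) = 526066205086393390051/4186728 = 125650915246080.80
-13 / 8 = -1.62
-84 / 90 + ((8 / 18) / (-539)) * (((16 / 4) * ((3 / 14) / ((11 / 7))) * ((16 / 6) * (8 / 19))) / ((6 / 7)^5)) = -23491034 / 25139565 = -0.93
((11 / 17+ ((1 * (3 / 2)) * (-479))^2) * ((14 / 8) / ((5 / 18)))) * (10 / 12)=737194857 / 272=2710275.21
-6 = -6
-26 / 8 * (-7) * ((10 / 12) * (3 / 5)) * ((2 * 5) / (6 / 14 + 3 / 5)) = 15925 / 144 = 110.59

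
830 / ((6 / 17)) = 7055 / 3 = 2351.67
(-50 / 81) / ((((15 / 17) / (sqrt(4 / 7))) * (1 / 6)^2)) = -19.04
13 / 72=0.18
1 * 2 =2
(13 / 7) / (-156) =-1 / 84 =-0.01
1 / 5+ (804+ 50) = 4271 / 5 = 854.20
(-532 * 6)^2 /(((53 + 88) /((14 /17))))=47548032 /799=59509.43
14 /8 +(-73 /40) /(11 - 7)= 207 /160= 1.29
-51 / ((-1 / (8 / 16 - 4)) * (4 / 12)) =-1071 / 2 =-535.50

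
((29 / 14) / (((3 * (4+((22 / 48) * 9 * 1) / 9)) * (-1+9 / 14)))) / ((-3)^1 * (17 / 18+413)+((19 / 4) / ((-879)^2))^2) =2215967914438272 / 6345890558768892425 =0.00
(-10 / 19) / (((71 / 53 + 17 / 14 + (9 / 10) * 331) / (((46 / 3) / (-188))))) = 213325 / 1493119218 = 0.00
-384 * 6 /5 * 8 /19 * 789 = -14542848 /95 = -153082.61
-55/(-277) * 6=330/277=1.19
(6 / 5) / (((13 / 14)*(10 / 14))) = 588 / 325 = 1.81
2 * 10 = 20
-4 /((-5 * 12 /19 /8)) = 152 /15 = 10.13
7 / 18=0.39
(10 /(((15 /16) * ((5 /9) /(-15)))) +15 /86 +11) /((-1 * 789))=23807 /67854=0.35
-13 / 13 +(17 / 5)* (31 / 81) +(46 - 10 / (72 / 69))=59483 / 1620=36.72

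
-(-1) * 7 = 7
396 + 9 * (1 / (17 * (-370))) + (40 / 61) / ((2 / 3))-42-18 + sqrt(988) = 2 * sqrt(247) + 129296691 / 383690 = 368.41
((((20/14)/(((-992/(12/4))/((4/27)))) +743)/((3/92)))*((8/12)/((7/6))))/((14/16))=4271972896/287091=14880.20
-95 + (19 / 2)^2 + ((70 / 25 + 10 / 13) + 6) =4.82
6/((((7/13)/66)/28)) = 20592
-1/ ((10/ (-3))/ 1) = 3/ 10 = 0.30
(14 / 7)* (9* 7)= 126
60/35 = 12/7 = 1.71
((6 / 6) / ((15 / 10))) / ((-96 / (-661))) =661 / 144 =4.59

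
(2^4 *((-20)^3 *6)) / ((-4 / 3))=576000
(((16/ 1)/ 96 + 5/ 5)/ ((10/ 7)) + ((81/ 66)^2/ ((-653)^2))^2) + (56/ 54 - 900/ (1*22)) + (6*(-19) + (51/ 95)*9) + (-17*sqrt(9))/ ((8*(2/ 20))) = -23158638316585915385851/ 109252357670519925840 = -211.97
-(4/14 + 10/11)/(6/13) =-598/231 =-2.59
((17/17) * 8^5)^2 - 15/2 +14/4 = 1073741820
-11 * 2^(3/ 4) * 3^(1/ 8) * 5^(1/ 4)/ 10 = -3.17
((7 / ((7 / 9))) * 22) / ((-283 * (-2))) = 99 / 283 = 0.35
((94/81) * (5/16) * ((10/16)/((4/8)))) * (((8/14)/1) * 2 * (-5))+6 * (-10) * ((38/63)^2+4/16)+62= 358487/15876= 22.58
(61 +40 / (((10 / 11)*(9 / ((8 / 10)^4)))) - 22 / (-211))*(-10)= -149799658 / 237375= -631.07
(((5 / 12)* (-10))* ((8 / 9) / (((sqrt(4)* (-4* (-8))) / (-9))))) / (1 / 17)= 425 / 48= 8.85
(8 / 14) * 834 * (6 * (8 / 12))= 13344 / 7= 1906.29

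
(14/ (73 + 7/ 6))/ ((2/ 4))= 168/ 445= 0.38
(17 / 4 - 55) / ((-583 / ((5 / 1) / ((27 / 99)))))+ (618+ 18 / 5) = 1981763 / 3180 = 623.20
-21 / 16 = -1.31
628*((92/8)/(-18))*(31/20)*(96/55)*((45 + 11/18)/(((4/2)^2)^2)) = -91903561/29700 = -3094.40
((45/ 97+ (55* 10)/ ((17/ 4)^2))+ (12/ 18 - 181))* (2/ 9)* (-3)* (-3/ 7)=-25132076/ 588693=-42.69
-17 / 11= -1.55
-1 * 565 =-565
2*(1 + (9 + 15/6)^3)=12175/4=3043.75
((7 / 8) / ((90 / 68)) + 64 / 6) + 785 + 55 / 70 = 1004363 / 1260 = 797.11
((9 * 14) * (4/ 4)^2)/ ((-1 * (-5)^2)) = -5.04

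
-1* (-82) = 82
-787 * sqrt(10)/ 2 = -1244.36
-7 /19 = -0.37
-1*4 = -4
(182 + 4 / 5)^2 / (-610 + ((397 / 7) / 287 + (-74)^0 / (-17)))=-14265639794 / 260357375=-54.79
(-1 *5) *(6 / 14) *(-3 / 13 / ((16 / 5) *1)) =225 / 1456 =0.15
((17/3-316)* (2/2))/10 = -931/30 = -31.03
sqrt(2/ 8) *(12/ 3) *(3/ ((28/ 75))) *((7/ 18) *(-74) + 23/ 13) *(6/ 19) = -237000/ 1729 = -137.07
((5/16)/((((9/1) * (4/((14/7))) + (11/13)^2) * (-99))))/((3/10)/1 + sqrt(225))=-4225/383279688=-0.00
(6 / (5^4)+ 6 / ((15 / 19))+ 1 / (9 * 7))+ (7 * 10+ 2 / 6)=3069628 / 39375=77.96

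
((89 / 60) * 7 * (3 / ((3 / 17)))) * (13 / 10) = 137683 / 600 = 229.47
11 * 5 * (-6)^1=-330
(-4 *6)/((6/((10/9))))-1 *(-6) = 14/9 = 1.56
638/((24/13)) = 4147/12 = 345.58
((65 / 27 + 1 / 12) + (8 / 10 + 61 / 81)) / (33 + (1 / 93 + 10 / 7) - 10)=1421567 / 8591400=0.17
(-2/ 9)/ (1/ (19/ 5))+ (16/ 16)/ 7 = -221/ 315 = -0.70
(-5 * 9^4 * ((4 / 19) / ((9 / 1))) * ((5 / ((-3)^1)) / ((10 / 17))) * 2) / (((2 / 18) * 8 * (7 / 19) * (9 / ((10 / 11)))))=1341.23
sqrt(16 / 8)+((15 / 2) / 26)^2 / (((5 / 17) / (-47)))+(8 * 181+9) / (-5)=-4119503 / 13520+sqrt(2)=-303.28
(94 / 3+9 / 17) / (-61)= -1625 / 3111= -0.52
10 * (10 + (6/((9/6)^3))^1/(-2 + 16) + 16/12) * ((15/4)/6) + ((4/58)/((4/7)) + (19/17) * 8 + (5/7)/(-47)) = 117765220/1459773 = 80.67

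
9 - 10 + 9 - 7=1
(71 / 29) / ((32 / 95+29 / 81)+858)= 546345 / 191622053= 0.00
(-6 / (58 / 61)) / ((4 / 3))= -4.73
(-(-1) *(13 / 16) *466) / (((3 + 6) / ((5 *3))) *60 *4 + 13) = 2.41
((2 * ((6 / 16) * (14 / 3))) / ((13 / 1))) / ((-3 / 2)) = -7 / 39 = -0.18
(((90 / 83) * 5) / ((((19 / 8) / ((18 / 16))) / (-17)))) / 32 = -34425 / 25232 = -1.36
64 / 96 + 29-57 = -82 / 3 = -27.33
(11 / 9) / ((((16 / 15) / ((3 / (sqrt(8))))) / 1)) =55 * sqrt(2) / 64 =1.22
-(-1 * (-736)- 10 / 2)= -731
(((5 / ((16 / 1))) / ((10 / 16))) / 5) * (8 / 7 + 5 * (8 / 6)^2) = 316 / 315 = 1.00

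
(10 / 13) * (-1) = -10 / 13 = -0.77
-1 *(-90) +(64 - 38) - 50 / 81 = 9346 / 81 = 115.38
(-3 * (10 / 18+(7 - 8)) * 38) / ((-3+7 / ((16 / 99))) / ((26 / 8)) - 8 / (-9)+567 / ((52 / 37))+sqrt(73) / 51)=0.12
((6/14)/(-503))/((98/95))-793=-273631279/345058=-793.00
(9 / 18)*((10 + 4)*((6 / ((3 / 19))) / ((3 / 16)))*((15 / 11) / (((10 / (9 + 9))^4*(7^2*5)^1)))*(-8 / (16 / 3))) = -5983632 / 48125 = -124.34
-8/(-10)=4/5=0.80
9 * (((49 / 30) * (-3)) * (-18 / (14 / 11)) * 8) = 24948 / 5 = 4989.60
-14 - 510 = -524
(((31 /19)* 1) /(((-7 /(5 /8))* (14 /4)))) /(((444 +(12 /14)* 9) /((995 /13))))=-4975 /705432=-0.01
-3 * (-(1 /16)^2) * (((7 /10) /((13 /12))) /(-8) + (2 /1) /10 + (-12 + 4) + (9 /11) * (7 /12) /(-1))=-2241 /22880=-0.10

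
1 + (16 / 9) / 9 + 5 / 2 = 599 / 162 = 3.70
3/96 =1/32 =0.03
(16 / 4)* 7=28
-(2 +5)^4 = -2401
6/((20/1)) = 3/10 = 0.30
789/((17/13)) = 10257/17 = 603.35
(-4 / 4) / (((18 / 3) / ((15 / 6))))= -5 / 12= -0.42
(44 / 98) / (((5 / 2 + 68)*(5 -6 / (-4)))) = 88 / 89817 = 0.00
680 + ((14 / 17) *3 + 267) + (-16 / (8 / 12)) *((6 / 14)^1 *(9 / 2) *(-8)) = 157051 / 119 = 1319.76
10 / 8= 5 / 4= 1.25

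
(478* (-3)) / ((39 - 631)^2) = -717 / 175232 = -0.00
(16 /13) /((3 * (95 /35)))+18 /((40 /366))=1221547 /7410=164.85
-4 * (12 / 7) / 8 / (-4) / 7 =0.03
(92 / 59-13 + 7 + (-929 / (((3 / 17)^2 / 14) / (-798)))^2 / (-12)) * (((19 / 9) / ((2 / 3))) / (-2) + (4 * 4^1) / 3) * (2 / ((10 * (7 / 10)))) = -36861965397073973075 / 3717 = -9917128167090119.20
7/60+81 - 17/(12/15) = 59.87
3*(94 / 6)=47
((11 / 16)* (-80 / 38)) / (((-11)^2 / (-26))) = 65 / 209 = 0.31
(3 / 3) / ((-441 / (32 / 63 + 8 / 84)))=-38 / 27783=-0.00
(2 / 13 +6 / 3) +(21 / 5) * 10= 574 / 13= 44.15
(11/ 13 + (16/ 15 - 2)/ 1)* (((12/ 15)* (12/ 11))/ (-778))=0.00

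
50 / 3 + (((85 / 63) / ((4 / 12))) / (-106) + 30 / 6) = 48145 / 2226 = 21.63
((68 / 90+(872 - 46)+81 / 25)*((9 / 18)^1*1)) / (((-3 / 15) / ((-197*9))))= 36789553 / 10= 3678955.30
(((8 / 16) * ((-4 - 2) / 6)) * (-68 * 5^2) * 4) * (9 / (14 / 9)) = 137700 / 7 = 19671.43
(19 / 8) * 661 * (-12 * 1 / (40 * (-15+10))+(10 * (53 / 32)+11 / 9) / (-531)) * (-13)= -540.97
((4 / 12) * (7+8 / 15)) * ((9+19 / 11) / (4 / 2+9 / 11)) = 9.56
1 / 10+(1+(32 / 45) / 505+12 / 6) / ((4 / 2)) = 36376 / 22725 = 1.60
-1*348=-348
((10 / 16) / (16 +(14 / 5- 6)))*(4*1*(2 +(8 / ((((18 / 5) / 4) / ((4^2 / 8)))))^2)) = 322025 / 5184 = 62.12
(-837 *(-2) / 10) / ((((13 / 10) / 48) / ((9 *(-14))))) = -10124352 / 13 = -778796.31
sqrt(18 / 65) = 3 * sqrt(130) / 65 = 0.53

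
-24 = -24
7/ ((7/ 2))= 2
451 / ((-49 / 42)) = -2706 / 7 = -386.57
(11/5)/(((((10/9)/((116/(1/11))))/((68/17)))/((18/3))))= 1515888/25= 60635.52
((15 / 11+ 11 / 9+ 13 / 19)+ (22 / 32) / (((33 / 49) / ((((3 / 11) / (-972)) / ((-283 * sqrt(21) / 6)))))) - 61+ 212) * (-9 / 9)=-290182 / 1881 - 7 * sqrt(21) / 24206688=-154.27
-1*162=-162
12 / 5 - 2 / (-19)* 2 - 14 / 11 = 1.34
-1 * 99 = -99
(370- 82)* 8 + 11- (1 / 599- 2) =1387882 / 599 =2317.00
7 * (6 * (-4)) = -168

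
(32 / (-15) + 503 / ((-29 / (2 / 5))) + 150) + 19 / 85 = 141.15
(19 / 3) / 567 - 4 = -6785 / 1701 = -3.99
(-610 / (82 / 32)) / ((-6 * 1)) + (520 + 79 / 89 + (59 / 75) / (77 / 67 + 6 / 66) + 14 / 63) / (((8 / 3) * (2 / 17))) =6814723102867 / 4002223200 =1702.73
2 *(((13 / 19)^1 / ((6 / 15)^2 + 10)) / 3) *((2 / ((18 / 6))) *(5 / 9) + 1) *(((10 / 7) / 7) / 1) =0.01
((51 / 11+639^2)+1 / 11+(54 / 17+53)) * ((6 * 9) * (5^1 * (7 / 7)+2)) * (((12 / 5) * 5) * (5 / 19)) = 1732012994880 / 3553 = 487479030.36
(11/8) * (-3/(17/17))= -4.12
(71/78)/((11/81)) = 1917/286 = 6.70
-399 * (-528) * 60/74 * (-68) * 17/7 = -1043729280/37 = -28208899.46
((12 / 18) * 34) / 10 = 34 / 15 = 2.27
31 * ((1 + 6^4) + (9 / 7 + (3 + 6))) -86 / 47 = 13332405 / 329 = 40524.03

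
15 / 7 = 2.14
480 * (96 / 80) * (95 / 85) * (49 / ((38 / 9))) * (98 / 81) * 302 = 46406528 / 17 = 2729795.76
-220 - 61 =-281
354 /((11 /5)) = 1770 /11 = 160.91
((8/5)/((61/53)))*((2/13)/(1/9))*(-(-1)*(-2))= -15264/3965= -3.85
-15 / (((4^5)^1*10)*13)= -3 / 26624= -0.00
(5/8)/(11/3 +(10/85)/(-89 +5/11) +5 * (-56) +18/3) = -124185/53714416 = -0.00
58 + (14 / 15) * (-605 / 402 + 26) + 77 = 475954 / 3015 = 157.86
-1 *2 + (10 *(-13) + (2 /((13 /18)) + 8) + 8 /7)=-10928 /91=-120.09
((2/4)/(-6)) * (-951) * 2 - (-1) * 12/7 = 2243/14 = 160.21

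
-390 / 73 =-5.34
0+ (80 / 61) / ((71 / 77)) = 6160 / 4331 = 1.42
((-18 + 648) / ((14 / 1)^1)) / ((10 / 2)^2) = 1.80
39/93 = 13/31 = 0.42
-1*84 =-84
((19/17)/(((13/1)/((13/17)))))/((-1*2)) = -19/578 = -0.03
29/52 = 0.56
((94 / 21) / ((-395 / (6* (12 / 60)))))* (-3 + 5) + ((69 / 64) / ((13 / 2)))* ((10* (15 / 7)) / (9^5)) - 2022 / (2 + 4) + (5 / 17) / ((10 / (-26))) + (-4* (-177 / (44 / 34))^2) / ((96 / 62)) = -16862398525876793 / 346509209475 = -48663.64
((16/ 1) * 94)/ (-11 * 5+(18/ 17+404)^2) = 434656/ 47401101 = 0.01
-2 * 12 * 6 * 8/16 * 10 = -720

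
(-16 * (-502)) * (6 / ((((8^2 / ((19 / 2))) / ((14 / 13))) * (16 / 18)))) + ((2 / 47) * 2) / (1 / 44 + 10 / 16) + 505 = 2555430227 / 278616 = 9171.87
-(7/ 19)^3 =-343/ 6859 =-0.05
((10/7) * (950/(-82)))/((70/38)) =-18050/2009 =-8.98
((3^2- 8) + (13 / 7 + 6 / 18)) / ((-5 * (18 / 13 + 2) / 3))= -871 / 1540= -0.57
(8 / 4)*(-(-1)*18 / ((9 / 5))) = 20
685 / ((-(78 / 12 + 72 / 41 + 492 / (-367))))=-4122878 / 41623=-99.05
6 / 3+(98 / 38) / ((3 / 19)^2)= 949 / 9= 105.44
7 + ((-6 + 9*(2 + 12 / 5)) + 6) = 233 / 5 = 46.60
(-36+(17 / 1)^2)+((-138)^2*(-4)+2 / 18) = -683306 / 9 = -75922.89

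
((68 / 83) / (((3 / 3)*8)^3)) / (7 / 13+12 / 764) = 42211 / 14618624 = 0.00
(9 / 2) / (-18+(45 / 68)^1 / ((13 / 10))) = -221 / 859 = -0.26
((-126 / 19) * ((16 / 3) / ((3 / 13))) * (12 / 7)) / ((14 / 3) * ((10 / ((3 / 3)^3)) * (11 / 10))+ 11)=-14976 / 3553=-4.22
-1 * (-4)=4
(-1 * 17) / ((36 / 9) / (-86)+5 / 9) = -6579 / 197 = -33.40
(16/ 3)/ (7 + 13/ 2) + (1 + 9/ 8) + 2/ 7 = 12727/ 4536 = 2.81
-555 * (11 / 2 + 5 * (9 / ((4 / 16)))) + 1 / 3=-617713 / 6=-102952.17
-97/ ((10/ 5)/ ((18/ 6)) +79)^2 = -873/ 57121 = -0.02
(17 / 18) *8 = 68 / 9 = 7.56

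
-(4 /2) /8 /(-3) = 1 /12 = 0.08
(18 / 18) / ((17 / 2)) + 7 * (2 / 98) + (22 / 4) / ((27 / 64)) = 42725 / 3213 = 13.30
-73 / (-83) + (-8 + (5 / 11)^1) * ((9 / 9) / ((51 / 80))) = -10.96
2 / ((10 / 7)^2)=49 / 50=0.98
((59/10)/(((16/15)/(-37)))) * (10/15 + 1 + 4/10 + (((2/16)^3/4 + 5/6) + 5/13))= -2863962837/4259840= -672.32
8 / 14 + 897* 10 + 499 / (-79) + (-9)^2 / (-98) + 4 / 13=902164187 / 100646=8963.74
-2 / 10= -1 / 5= -0.20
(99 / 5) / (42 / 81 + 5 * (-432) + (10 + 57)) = -2673 / 282485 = -0.01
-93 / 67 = -1.39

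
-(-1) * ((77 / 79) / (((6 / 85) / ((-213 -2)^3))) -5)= -65046666745 / 474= -137229254.74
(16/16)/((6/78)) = 13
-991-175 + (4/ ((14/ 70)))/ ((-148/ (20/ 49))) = -2114058/ 1813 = -1166.06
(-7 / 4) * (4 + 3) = -49 / 4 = -12.25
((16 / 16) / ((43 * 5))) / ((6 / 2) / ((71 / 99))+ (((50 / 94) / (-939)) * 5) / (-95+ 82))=40734759 / 36637373420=0.00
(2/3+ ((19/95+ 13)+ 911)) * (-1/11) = -13873/165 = -84.08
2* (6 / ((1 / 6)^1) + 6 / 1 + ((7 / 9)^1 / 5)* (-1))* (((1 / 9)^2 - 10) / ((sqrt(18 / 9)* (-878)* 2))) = 0.34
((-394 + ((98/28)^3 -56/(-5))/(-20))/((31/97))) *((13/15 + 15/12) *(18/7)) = -11728784391/1736000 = -6756.21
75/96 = 25/32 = 0.78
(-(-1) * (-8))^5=-32768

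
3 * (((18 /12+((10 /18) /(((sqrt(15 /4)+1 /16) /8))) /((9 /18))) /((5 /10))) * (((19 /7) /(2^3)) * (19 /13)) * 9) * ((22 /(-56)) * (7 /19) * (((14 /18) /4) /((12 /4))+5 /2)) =-9262880 * sqrt(15) /785421-1350817369 /100533888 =-59.11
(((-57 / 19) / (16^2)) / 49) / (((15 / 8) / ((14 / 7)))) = -0.00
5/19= 0.26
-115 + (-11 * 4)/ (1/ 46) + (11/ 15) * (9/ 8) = -85527/ 40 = -2138.18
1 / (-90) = -0.01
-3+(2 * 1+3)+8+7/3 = 37/3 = 12.33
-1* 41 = -41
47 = 47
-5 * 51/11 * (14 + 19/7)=-29835/77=-387.47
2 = 2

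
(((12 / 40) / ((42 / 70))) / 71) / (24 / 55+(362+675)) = 0.00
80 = 80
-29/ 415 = -0.07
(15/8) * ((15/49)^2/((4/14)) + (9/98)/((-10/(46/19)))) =29889/52136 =0.57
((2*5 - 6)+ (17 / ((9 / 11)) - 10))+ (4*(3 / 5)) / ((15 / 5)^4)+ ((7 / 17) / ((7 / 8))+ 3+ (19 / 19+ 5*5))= 101618 / 2295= 44.28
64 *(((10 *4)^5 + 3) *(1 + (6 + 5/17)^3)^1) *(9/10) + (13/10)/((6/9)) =145091517799719543/98260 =1476608159980.86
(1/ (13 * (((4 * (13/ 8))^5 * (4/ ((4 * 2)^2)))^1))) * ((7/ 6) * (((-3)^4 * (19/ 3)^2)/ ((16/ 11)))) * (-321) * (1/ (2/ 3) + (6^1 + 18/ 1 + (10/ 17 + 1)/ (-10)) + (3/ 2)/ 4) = -936201903714/ 410278765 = -2281.87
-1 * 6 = -6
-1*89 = -89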